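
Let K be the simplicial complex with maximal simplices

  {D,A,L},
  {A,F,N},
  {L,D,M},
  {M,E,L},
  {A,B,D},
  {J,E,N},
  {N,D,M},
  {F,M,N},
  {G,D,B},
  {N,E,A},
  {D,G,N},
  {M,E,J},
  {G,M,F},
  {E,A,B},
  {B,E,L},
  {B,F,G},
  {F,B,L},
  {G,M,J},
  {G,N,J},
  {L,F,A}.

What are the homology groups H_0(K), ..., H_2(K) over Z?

Order the vertices as A < B < D < E < F < G < J < L < M < N. Listing each simplex with vertices in this order, K has dimension 2 with simplices:

  0-simplices (10): A, B, D, E, F, G, J, L, M, N
  1-simplices (30): AB, AD, AE, AF, AL, AN, BD, BE, BF, BG, BL, DG, DL, DM, DN, EJ, EL, EM, EN, FG, FL, FM, FN, GJ, GM, GN, JM, JN, LM, MN
  2-simplices (20): ABD, ABE, ADL, AEN, AFL, AFN, BDG, BEL, BFG, BFL, DGN, DLM, DMN, EJM, EJN, ELM, FGM, FMN, GJM, GJN

so the chain groups are C_0 ≅ Z^10, C_1 ≅ Z^30, C_2 ≅ Z^20.

The boundary map ∂_1: C_1 → C_0 is given by ∂[p,q] = [q] − [p].
The 10×30 boundary matrix has rank 9 and Smith normal form diag(1,1,1,1,1,1,1,1,1).

∂_2: C_2 → C_1 maps a triangle to the signed sum of its edges. For instance
  ∂BEL = EL − BL + BE,
  ∂GJN = JN − GN + GJ.
The 30×20 boundary matrix has rank 20 and Smith normal form diag(1,1,1,1,1,1,1,1,1,1,1,1,1,1,1,1,1,1,1,2).

From H_k ≅ ker(∂_k) / im(∂_{k+1}) we obtain:

  H_0: rank C_0 − rank ∂_1 = 10 − 9 = 1, and the invariant factors of ∂_1 are all 1, so H_0 ≅ Z.
  H_1: rank ker ∂_1 − rank ∂_2 = (30 − 9) − 20 = 1, and ∂_2 has invariant factor 2 > 1, so H_1 ≅ Z ⊕ Z/2.
  H_2: rank ker ∂_2 − rank ∂_3 = (20 − 20) − 0 = 0, and there is no ∂_3, so H_2 ≅ 0.

H_0 ≅ Z,  H_1 ≅ Z ⊕ Z/2,  H_2 = 0.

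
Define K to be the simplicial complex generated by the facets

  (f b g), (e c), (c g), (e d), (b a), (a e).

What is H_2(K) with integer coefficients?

Fix the vertex order a < b < c < d < e < f < g and write every simplex with vertices in increasing order. Then dim K = 2 and the simplices of K are:

  0-simplices (7): a, b, c, d, e, f, g
  1-simplices (8): ab, ae, bf, bg, ce, cg, de, fg
  2-simplices (1): bfg

so the chain groups are C_0 ≅ Z^7, C_1 ≅ Z^8, C_2 ≅ Z^1.

∂_1: C_1 → C_0 sends each edge [p,q] (with p < q) to q − p. For instance
  ∂bg = g − b.
As a 7×8 matrix over Z this has rank 6, with invariant factors (1,1,1,1,1,1).

The boundary map ∂_2: C_2 → C_1 maps a triangle to the signed sum of its edges. For instance
  ∂bfg = fg − bg + bf.
The 8×1 boundary matrix has rank 1 and Smith normal form diag(1).

Computing H_k = (kernel of ∂_k) / (image of ∂_{k+1}):

  H_2: rank ker ∂_2 − rank ∂_3 = (1 − 1) − 0 = 0, and there is no ∂_3, so H_2 ≅ 0.

H_2 ≅ 0.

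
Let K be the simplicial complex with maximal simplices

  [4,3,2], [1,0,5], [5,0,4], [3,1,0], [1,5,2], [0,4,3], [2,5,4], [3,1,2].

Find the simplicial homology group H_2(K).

H_2 ≅ Z.

We work with the vertex ordering 0 < 1 < 2 < 3 < 4 < 5. The simplices of K, each written with vertices in increasing order, are:

  0-simplices (6): [0], [1], [2], [3], [4], [5]
  1-simplices (12): [0,1], [0,3], [0,4], [0,5], [1,2], [1,3], [1,5], [2,3], [2,4], [2,5], [3,4], [4,5]
  2-simplices (8): [0,1,3], [0,1,5], [0,3,4], [0,4,5], [1,2,3], [1,2,5], [2,3,4], [2,4,5]

so the chain groups are C_0 ≅ Z^6, C_1 ≅ Z^12, C_2 ≅ Z^8.

∂_1: C_1 → C_0 is given by ∂[p,q] = [q] − [p].
The resulting 6×12 matrix has rank 5, and its Smith normal form has invariant factors (1,1,1,1,1).

∂_2: C_2 → C_1 acts by ∂[p,q,r] = [q,r] − [p,r] + [p,q]. For instance
  ∂[0,1,5] = [1,5] − [0,5] + [0,1],
  ∂[1,2,3] = [2,3] − [1,3] + [1,2].
This gives a 12×8 integer matrix of rank 7; reducing to Smith normal form yields diagonal entries (1,1,1,1,1,1,1).

Now H_k = ker ∂_k / im ∂_{k+1}, so:

  H_2: rank ker ∂_2 − rank ∂_3 = (8 − 7) − 0 = 1, and there is no ∂_3, so H_2 = Z.

(K is a triangulation of the 2-sphere S^2.)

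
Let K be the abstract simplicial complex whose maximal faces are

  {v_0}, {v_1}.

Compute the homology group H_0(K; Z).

H_0 = Z^2.

Order the vertices as v_0 < v_1. Listing each simplex with vertices in this order, K has dimension 0 with simplices:

  0-simplices (2): [v_0], [v_1]

Hence C_0 ≅ Z^2.

From H_k ≅ ker(∂_k) / im(∂_{k+1}) we obtain:

  H_0: rank C_0 − rank ∂_1 = 2 − 0 = 2, and there is no ∂_1, so H_0 ≅ Z^2.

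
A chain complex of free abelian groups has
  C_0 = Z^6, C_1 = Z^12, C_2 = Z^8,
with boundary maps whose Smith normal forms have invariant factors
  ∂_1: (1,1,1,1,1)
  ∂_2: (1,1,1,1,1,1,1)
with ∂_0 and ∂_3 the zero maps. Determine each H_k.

H_0 = Z,  H_1 = 0,  H_2 = Z.

H_0: b_0 = 6 − 0 − 5 = 1; torsion from ∂_1 factors > 1: none. So H_0 = Z.
H_1: b_1 = 12 − 5 − 7 = 0; torsion from ∂_2 factors > 1: none. So H_1 = 0.
H_2: b_2 = 8 − 7 − 0 = 1; torsion from ∂_3 factors > 1: none. So H_2 = Z.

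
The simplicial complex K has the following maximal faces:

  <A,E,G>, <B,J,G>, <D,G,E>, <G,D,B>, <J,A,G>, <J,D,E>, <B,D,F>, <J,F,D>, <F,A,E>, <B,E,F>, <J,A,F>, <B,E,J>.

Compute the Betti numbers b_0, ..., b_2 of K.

b_0 = 1, b_1 = 0, b_2 = 0.

Order the vertices as A < B < D < E < F < G < J. Listing each simplex with vertices in this order, K has dimension 2 with simplices:

  0-simplices (7): A, B, D, E, F, G, J
  1-simplices (18): AE, AF, AG, AJ, BD, BE, BF, BG, BJ, DE, DF, DG, DJ, EF, EG, EJ, FJ, GJ
  2-simplices (12): AEF, AEG, AFJ, AGJ, BDF, BDG, BEF, BEJ, BGJ, DEG, DEJ, DFJ

giving chain groups C_0 ≅ Z^7, C_1 ≅ Z^18, C_2 ≅ Z^12.

The boundary map ∂_1: C_1 → C_0 sends each edge [p,q] (with p < q) to q − p. For instance
  ∂BJ = J − B.
The resulting 7×18 matrix has rank 6, and its Smith normal form has invariant factors (1,1,1,1,1,1).

Boundary ∂_2: C_2 → C_1 acts by ∂[p,q,r] = [q,r] − [p,r] + [p,q]. For instance
  ∂DFJ = FJ − DJ + DF,
  ∂DEG = EG − DG + DE.
The resulting 18×12 matrix has rank 12, and its Smith normal form has invariant factors (1,1,1,1,1,1,1,1,1,1,1,2).

Now H_k = ker ∂_k / im ∂_{k+1}, so:

  H_0: rank C_0 − rank ∂_1 = 7 − 6 = 1, and the invariant factors of ∂_1 are all 1, so H_0 = Z.
  H_1: rank ker ∂_1 − rank ∂_2 = (18 − 6) − 12 = 0, and ∂_2 has invariant factor 2 > 1, so H_1 = Z/2.
  H_2: rank ker ∂_2 − rank ∂_3 = (12 − 12) − 0 = 0, and there is no ∂_3, so H_2 = 0.

Hence the Betti numbers are b_0 = 1, b_1 = 0, b_2 = 0.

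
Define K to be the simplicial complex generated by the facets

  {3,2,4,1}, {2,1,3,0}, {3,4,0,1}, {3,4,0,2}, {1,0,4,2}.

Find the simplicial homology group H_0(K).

Fix the vertex order 0 < 1 < 2 < 3 < 4 and write every simplex with vertices in increasing order. Then dim K = 3 and the simplices of K are:

  0-simplices (5): [0], [1], [2], [3], [4]
  1-simplices (10): [0,1], [0,2], [0,3], [0,4], [1,2], [1,3], [1,4], [2,3], [2,4], [3,4]
  2-simplices (10): [0,1,2], [0,1,3], [0,1,4], [0,2,3], [0,2,4], [0,3,4], [1,2,3], [1,2,4], [1,3,4], [2,3,4]
  3-simplices (5): [0,1,2,3], [0,1,2,4], [0,1,3,4], [0,2,3,4], [1,2,3,4]

Hence C_0 ≅ Z^5, C_1 ≅ Z^10, C_2 ≅ Z^10, C_3 ≅ Z^5.

The boundary map ∂_1: C_1 → C_0 sends each edge [p,q] (with p < q) to q − p.
The resulting 5×10 matrix has rank 4, and its Smith normal form has invariant factors (1,1,1,1).

∂_2: C_2 → C_1 acts by ∂[p,q,r] = [q,r] − [p,r] + [p,q]. For instance
  ∂[0,1,2] = [1,2] − [0,2] + [0,1],
  ∂[2,3,4] = [3,4] − [2,4] + [2,3].
The resulting 10×10 matrix has rank 6, and its Smith normal form has invariant factors (1,1,1,1,1,1).

The boundary map ∂_3: C_3 → C_2 sends each 3-simplex σ to the alternating sum Σ_i (−1)^i (σ with its i-th vertex removed). For instance
  ∂[0,2,3,4] = [2,3,4] − [0,3,4] + [0,2,4] − [0,2,3],
  ∂[0,1,2,3] = [1,2,3] − [0,2,3] + [0,1,3] − [0,1,2].
The 10×5 boundary matrix has rank 4 and Smith normal form diag(1,1,1,1).

Computing H_k = (kernel of ∂_k) / (image of ∂_{k+1}):

  H_0: rank C_0 − rank ∂_1 = 5 − 4 = 1, and the invariant factors of ∂_1 are all 1, so H_0 ≅ Z.

H_0 ≅ Z.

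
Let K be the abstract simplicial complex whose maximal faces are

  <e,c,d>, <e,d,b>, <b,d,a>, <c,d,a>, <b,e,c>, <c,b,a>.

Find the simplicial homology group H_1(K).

H_1 = 0.

Order the vertices as a < b < c < d < e. Listing each simplex with vertices in this order, K has dimension 2 with simplices:

  0-simplices (5): a, b, c, d, e
  1-simplices (9): ab, ac, ad, bc, bd, be, cd, ce, de
  2-simplices (6): abc, abd, acd, bce, bde, cde

Hence C_0 ≅ Z^5, C_1 ≅ Z^9, C_2 ≅ Z^6.

Boundary ∂_1: C_1 → C_0 sends each edge [p,q] (with p < q) to q − p.
The resulting 5×9 matrix has rank 4, and its Smith normal form has invariant factors (1,1,1,1).

Boundary ∂_2: C_2 → C_1 sends each 2-simplex [p,q,r] to [q,r] − [p,r] + [p,q]. For instance
  ∂acd = cd − ad + ac,
  ∂bce = ce − be + bc.
The 9×6 boundary matrix has rank 5 and Smith normal form diag(1,1,1,1,1).

Now H_k = ker ∂_k / im ∂_{k+1}, so:

  H_1: rank ker ∂_1 − rank ∂_2 = (9 − 4) − 5 = 0, and the invariant factors of ∂_2 are all 1, so H_1 ≅ 0.

(K is a triangulation of the 2-sphere S^2.)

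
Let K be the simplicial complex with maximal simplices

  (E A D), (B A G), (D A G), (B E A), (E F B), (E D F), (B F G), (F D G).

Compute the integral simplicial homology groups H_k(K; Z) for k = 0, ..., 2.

Take the total order A < B < D < E < F < G on the vertex set. Then K (dimension 2) consists of the simplices:

  0-simplices (6): A, B, D, E, F, G
  1-simplices (12): AB, AD, AE, AG, BE, BF, BG, DE, DF, DG, EF, FG
  2-simplices (8): ABE, ABG, ADE, ADG, BEF, BFG, DEF, DFG

so the chain groups are C_0 ≅ Z^6, C_1 ≅ Z^12, C_2 ≅ Z^8.

∂_1: C_1 → C_0 is given by ∂[p,q] = [q] − [p].
As a 6×12 matrix over Z this has rank 5, with invariant factors (1,1,1,1,1).

The boundary map ∂_2: C_2 → C_1 sends each 2-simplex [p,q,r] to [q,r] − [p,r] + [p,q]. For instance
  ∂ADE = DE − AE + AD,
  ∂ABE = BE − AE + AB.
The resulting 12×8 matrix has rank 7, and its Smith normal form has invariant factors (1,1,1,1,1,1,1).

Reading off H_k = ker ∂_k / im ∂_{k+1}:

  H_0: rank C_0 − rank ∂_1 = 6 − 5 = 1, and the invariant factors of ∂_1 are all 1, so H_0 = Z.
  H_1: rank ker ∂_1 − rank ∂_2 = (12 − 5) − 7 = 0, and the invariant factors of ∂_2 are all 1, so H_1 = 0.
  H_2: rank ker ∂_2 − rank ∂_3 = (8 − 7) − 0 = 1, and there is no ∂_3, so H_2 = Z.

H_0 = Z,  H_1 = 0,  H_2 = Z.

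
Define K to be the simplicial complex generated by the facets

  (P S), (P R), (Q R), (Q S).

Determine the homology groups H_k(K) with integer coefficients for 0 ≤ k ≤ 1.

K has 4 vertices, 4 edges.
rank ∂_0 = 0, rank ∂_1 = 3 ⇒ b_0 = 4 − 0 − 3 = 1; all invariant factors of ∂_1 are 1 so no torsion. So H_0 ≅ Z.
rank ∂_1 = 3, rank ∂_2 = 0 ⇒ b_1 = 4 − 3 − 0 = 1. So H_1 ≅ Z.

H_0 ≅ Z,  H_1 ≅ Z.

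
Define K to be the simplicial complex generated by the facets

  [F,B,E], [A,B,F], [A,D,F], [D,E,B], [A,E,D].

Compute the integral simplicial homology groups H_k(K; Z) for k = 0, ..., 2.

Order the vertices as A < B < D < E < F. Listing each simplex with vertices in this order, K has dimension 2 with simplices:

  0-simplices (5): A, B, D, E, F
  1-simplices (10): AB, AD, AE, AF, BD, BE, BF, DE, DF, EF
  2-simplices (5): ABF, ADE, ADF, BDE, BEF

giving chain groups C_0 ≅ Z^5, C_1 ≅ Z^10, C_2 ≅ Z^5.

The boundary map ∂_1: C_1 → C_0 maps an edge to its endpoints' difference, ∂[p,q] = q − p.
This gives a 5×10 integer matrix of rank 4; reducing to Smith normal form yields diagonal entries (1,1,1,1).

Boundary ∂_2: C_2 → C_1 acts by ∂[p,q,r] = [q,r] − [p,r] + [p,q]. For instance
  ∂ADE = DE − AE + AD,
  ∂BDE = DE − BE + BD.
As a 10×5 matrix over Z this has rank 5, with invariant factors (1,1,1,1,1).

Now H_k = ker ∂_k / im ∂_{k+1}, so:

  H_0: rank C_0 − rank ∂_1 = 5 − 4 = 1, and the invariant factors of ∂_1 are all 1, so H_0 ≅ Z.
  H_1: rank ker ∂_1 − rank ∂_2 = (10 − 4) − 5 = 1, and the invariant factors of ∂_2 are all 1, so H_1 ≅ Z.
  H_2: rank ker ∂_2 − rank ∂_3 = (5 − 5) − 0 = 0, and there is no ∂_3, so H_2 ≅ 0.

H_0 = Z,  H_1 = Z,  H_2 = 0.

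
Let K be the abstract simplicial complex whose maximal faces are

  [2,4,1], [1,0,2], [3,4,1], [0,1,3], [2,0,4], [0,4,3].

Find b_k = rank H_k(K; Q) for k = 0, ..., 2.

b_0 = 1, b_1 = 0, b_2 = 1.

Take the total order 0 < 1 < 2 < 3 < 4 on the vertex set. Then K (dimension 2) consists of the simplices:

  0-simplices (5): [0], [1], [2], [3], [4]
  1-simplices (9): [0,1], [0,2], [0,3], [0,4], [1,2], [1,3], [1,4], [2,4], [3,4]
  2-simplices (6): [0,1,2], [0,1,3], [0,2,4], [0,3,4], [1,2,4], [1,3,4]

so the chain groups are C_0 ≅ Z^5, C_1 ≅ Z^9, C_2 ≅ Z^6.

∂_1: C_1 → C_0 maps an edge to its endpoints' difference, ∂[p,q] = q − p. For instance
  ∂[1,4] = [4] − [1].
As a 5×9 matrix over Z this has rank 4, with invariant factors (1,1,1,1).

The boundary map ∂_2: C_2 → C_1 acts by ∂[p,q,r] = [q,r] − [p,r] + [p,q]. For instance
  ∂[1,2,4] = [2,4] − [1,4] + [1,2],
  ∂[0,2,4] = [2,4] − [0,4] + [0,2].
This gives a 9×6 integer matrix of rank 5; reducing to Smith normal form yields diagonal entries (1,1,1,1,1).

From H_k ≅ ker(∂_k) / im(∂_{k+1}) we obtain:

  H_0: rank C_0 − rank ∂_1 = 5 − 4 = 1, and the invariant factors of ∂_1 are all 1, so H_0 = Z.
  H_1: rank ker ∂_1 − rank ∂_2 = (9 − 4) − 5 = 0, and the invariant factors of ∂_2 are all 1, so H_1 = 0.
  H_2: rank ker ∂_2 − rank ∂_3 = (6 − 5) − 0 = 1, and there is no ∂_3, so H_2 = Z.

As a check, the Euler characteristic is 5 − 9 + 6 = 2, which agrees with 1 − 0 + 1 = 2.

Hence the Betti numbers are b_0 = 1, b_1 = 0, b_2 = 1.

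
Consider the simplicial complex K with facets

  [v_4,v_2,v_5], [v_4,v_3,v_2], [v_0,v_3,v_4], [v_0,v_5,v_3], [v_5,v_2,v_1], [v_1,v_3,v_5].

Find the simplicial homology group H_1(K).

We work with the vertex ordering v_0 < v_1 < v_2 < v_3 < v_4 < v_5. The simplices of K, each written with vertices in increasing order, are:

  0-simplices (6): [v_0], [v_1], [v_2], [v_3], [v_4], [v_5]
  1-simplices (12): [v_0,v_3], [v_0,v_4], [v_0,v_5], [v_1,v_2], [v_1,v_3], [v_1,v_5], [v_2,v_3], [v_2,v_4], [v_2,v_5], [v_3,v_4], [v_3,v_5], [v_4,v_5]
  2-simplices (6): [v_0,v_3,v_4], [v_0,v_3,v_5], [v_1,v_2,v_5], [v_1,v_3,v_5], [v_2,v_3,v_4], [v_2,v_4,v_5]

giving chain groups C_0 ≅ Z^6, C_1 ≅ Z^12, C_2 ≅ Z^6.

The boundary map ∂_1: C_1 → C_0 maps an edge to its endpoints' difference, ∂[p,q] = q − p. For instance
  ∂[v_0,v_5] = [v_5] − [v_0].
As a 6×12 matrix over Z this has rank 5, with invariant factors (1,1,1,1,1).

∂_2: C_2 → C_1 sends each 2-simplex [p,q,r] to [q,r] − [p,r] + [p,q]. For instance
  ∂[v_2,v_4,v_5] = [v_4,v_5] − [v_2,v_5] + [v_2,v_4],
  ∂[v_0,v_3,v_4] = [v_3,v_4] − [v_0,v_4] + [v_0,v_3].
This gives a 12×6 integer matrix of rank 6; reducing to Smith normal form yields diagonal entries (1,1,1,1,1,1).

From H_k ≅ ker(∂_k) / im(∂_{k+1}) we obtain:

  H_1: rank ker ∂_1 − rank ∂_2 = (12 − 5) − 6 = 1, and the invariant factors of ∂_2 are all 1, so H_1 ≅ Z.

(K is a triangulation of the cylinder S^1 x I.)

H_1 = Z.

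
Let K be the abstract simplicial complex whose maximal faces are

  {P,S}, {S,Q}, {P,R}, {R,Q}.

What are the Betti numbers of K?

K has 4 vertices, 4 edges.
rank ∂_0 = 0, rank ∂_1 = 3 ⇒ b_0 = 4 − 0 − 3 = 1; all invariant factors of ∂_1 are 1 so no torsion. So H_0 ≅ Z.
rank ∂_1 = 3, rank ∂_2 = 0 ⇒ b_1 = 4 − 3 − 0 = 1. So H_1 ≅ Z.

b_0 = 1, b_1 = 1.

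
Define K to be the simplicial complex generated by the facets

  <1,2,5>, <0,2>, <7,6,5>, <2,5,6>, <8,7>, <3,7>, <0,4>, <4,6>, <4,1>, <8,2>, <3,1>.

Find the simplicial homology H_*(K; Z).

K has 9 vertices, 15 edges, 3 triangles.
rank ∂_0 = 0, rank ∂_1 = 8 ⇒ b_0 = 9 − 0 − 8 = 1; all invariant factors of ∂_1 are 1 so no torsion. So H_0 = Z.
rank ∂_1 = 8, rank ∂_2 = 3 ⇒ b_1 = 15 − 8 − 3 = 4; all invariant factors of ∂_2 are 1 so no torsion. So H_1 = Z^4.
rank ∂_2 = 3, rank ∂_3 = 0 ⇒ b_2 = 3 − 3 − 0 = 0. So H_2 = 0.

H_0 ≅ Z,  H_1 ≅ Z^4,  H_2 = 0.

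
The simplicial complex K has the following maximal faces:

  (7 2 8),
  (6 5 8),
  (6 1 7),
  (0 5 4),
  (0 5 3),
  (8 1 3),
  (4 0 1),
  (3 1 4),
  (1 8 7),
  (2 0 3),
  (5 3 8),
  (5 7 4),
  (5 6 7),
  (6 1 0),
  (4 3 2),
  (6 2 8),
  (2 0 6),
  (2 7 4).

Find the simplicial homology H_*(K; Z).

H_0 ≅ Z,  H_1 ≅ Z ⊕ Z_2,  H_2 = 0.

Fix the vertex order 0 < 1 < 2 < 3 < 4 < 5 < 6 < 7 < 8 and write every simplex with vertices in increasing order. Then dim K = 2 and the simplices of K are:

  0-simplices (9): [0], [1], [2], [3], [4], [5], [6], [7], [8]
  1-simplices (27): (27 of them)
  2-simplices (18): [0,1,4], [0,1,6], [0,2,3], [0,2,6], [0,3,5], [0,4,5], [1,3,4], [1,3,8], [1,6,7], [1,7,8], [2,3,4], [2,4,7], [2,6,8], [2,7,8], [3,5,8], [4,5,7], [5,6,7], [5,6,8]

giving chain groups C_0 ≅ Z^9, C_1 ≅ Z^27, C_2 ≅ Z^18.

Boundary ∂_1: C_1 → C_0 is given by ∂[p,q] = [q] − [p]. For instance
  ∂[1,8] = [8] − [1].
As a 9×27 matrix over Z this has rank 8, with invariant factors (1,1,1,1,1,1,1,1).

The boundary map ∂_2: C_2 → C_1 maps a triangle to the signed sum of its edges. For instance
  ∂[0,3,5] = [3,5] − [0,5] + [0,3],
  ∂[1,3,8] = [3,8] − [1,8] + [1,3].
As a 27×18 matrix over Z this has rank 18, with invariant factors (1,1,1,1,1,1,1,1,1,1,1,1,1,1,1,1,1,2).

Computing H_k = (kernel of ∂_k) / (image of ∂_{k+1}):

  H_0: rank C_0 − rank ∂_1 = 9 − 8 = 1, and the invariant factors of ∂_1 are all 1, so H_0 = Z.
  H_1: rank ker ∂_1 − rank ∂_2 = (27 − 8) − 18 = 1, and ∂_2 has invariant factor 2 > 1, so H_1 = Z ⊕ Z_2.
  H_2: rank ker ∂_2 − rank ∂_3 = (18 − 18) − 0 = 0, and there is no ∂_3, so H_2 = 0.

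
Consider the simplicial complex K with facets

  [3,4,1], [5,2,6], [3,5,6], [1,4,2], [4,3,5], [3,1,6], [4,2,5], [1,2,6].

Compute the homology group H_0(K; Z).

H_0 ≅ Z.

Take the total order 1 < 2 < 3 < 4 < 5 < 6 on the vertex set. Then K (dimension 2) consists of the simplices:

  0-simplices (6): [1], [2], [3], [4], [5], [6]
  1-simplices (12): [1,2], [1,3], [1,4], [1,6], [2,4], [2,5], [2,6], [3,4], [3,5], [3,6], [4,5], [5,6]
  2-simplices (8): [1,2,4], [1,2,6], [1,3,4], [1,3,6], [2,4,5], [2,5,6], [3,4,5], [3,5,6]

so the chain groups are C_0 ≅ Z^6, C_1 ≅ Z^12, C_2 ≅ Z^8.

∂_1: C_1 → C_0 is given by ∂[p,q] = [q] − [p].
This gives a 6×12 integer matrix of rank 5; reducing to Smith normal form yields diagonal entries (1,1,1,1,1).

Boundary ∂_2: C_2 → C_1 maps a triangle to the signed sum of its edges. For instance
  ∂[2,5,6] = [5,6] − [2,6] + [2,5],
  ∂[1,2,4] = [2,4] − [1,4] + [1,2].
As a 12×8 matrix over Z this has rank 7, with invariant factors (1,1,1,1,1,1,1).

Computing H_k = (kernel of ∂_k) / (image of ∂_{k+1}):

  H_0: rank C_0 − rank ∂_1 = 6 − 5 = 1, and the invariant factors of ∂_1 are all 1, so H_0 = Z.

(K is a triangulation of the 2-sphere S^2.)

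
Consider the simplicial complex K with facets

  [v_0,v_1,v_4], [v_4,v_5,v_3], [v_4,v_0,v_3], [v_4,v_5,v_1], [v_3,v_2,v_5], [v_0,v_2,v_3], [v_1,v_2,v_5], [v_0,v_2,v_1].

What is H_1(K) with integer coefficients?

Order the vertices as v_0 < v_1 < v_2 < v_3 < v_4 < v_5. Listing each simplex with vertices in this order, K has dimension 2 with simplices:

  0-simplices (6): [v_0], [v_1], [v_2], [v_3], [v_4], [v_5]
  1-simplices (12): [v_0,v_1], [v_0,v_2], [v_0,v_3], [v_0,v_4], [v_1,v_2], [v_1,v_4], [v_1,v_5], [v_2,v_3], [v_2,v_5], [v_3,v_4], [v_3,v_5], [v_4,v_5]
  2-simplices (8): [v_0,v_1,v_2], [v_0,v_1,v_4], [v_0,v_2,v_3], [v_0,v_3,v_4], [v_1,v_2,v_5], [v_1,v_4,v_5], [v_2,v_3,v_5], [v_3,v_4,v_5]

Hence C_0 ≅ Z^6, C_1 ≅ Z^12, C_2 ≅ Z^8.

Boundary ∂_1: C_1 → C_0 sends each edge [p,q] (with p < q) to q − p.
As a 6×12 matrix over Z this has rank 5, with invariant factors (1,1,1,1,1).

The boundary map ∂_2: C_2 → C_1 acts by ∂[p,q,r] = [q,r] − [p,r] + [p,q]. For instance
  ∂[v_1,v_2,v_5] = [v_2,v_5] − [v_1,v_5] + [v_1,v_2],
  ∂[v_0,v_1,v_4] = [v_1,v_4] − [v_0,v_4] + [v_0,v_1].
The resulting 12×8 matrix has rank 7, and its Smith normal form has invariant factors (1,1,1,1,1,1,1).

From H_k ≅ ker(∂_k) / im(∂_{k+1}) we obtain:

  H_1: rank ker ∂_1 − rank ∂_2 = (12 − 5) − 7 = 0, and the invariant factors of ∂_2 are all 1, so H_1 ≅ 0.

H_1 ≅ 0.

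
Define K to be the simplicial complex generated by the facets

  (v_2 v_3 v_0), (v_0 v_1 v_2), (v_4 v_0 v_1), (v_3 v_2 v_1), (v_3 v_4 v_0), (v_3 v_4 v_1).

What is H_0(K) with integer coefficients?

H_0 ≅ Z.

Take the total order v_0 < v_1 < v_2 < v_3 < v_4 on the vertex set. Then K (dimension 2) consists of the simplices:

  0-simplices (5): [v_0], [v_1], [v_2], [v_3], [v_4]
  1-simplices (9): [v_0,v_1], [v_0,v_2], [v_0,v_3], [v_0,v_4], [v_1,v_2], [v_1,v_3], [v_1,v_4], [v_2,v_3], [v_3,v_4]
  2-simplices (6): [v_0,v_1,v_2], [v_0,v_1,v_4], [v_0,v_2,v_3], [v_0,v_3,v_4], [v_1,v_2,v_3], [v_1,v_3,v_4]

Hence C_0 ≅ Z^5, C_1 ≅ Z^9, C_2 ≅ Z^6.

Boundary ∂_1: C_1 → C_0 maps an edge to its endpoints' difference, ∂[p,q] = q − p.
The resulting 5×9 matrix has rank 4, and its Smith normal form has invariant factors (1,1,1,1).

∂_2: C_2 → C_1 sends each 2-simplex [p,q,r] to [q,r] − [p,r] + [p,q]. For instance
  ∂[v_0,v_1,v_4] = [v_1,v_4] − [v_0,v_4] + [v_0,v_1],
  ∂[v_1,v_2,v_3] = [v_2,v_3] − [v_1,v_3] + [v_1,v_2].
As a 9×6 matrix over Z this has rank 5, with invariant factors (1,1,1,1,1).

Computing H_k = (kernel of ∂_k) / (image of ∂_{k+1}):

  H_0: rank C_0 − rank ∂_1 = 5 − 4 = 1, and the invariant factors of ∂_1 are all 1, so H_0 ≅ Z.

(K is a triangulation of the 2-sphere S^2.)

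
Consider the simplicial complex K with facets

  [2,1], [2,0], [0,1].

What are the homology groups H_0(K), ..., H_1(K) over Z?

H_0 = Z,  H_1 = Z.

Fix the vertex order 0 < 1 < 2 and write every simplex with vertices in increasing order. Then dim K = 1 and the simplices of K are:

  0-simplices (3): [0], [1], [2]
  1-simplices (3): [0,1], [0,2], [1,2]

Hence C_0 ≅ Z^3, C_1 ≅ Z^3.

The boundary map ∂_1: C_1 → C_0 sends each edge [p,q] (with p < q) to q − p. For instance
  ∂[1,2] = [2] − [1].
The 3×3 boundary matrix has rank 2 and Smith normal form diag(1,1).

Computing H_k = (kernel of ∂_k) / (image of ∂_{k+1}):

  H_0: rank C_0 − rank ∂_1 = 3 − 2 = 1, and the invariant factors of ∂_1 are all 1, so H_0 = Z.
  H_1: rank ker ∂_1 − rank ∂_2 = (3 − 2) − 0 = 1, and there is no ∂_2, so H_1 = Z.

(K is a triangulation of the circle S^1.)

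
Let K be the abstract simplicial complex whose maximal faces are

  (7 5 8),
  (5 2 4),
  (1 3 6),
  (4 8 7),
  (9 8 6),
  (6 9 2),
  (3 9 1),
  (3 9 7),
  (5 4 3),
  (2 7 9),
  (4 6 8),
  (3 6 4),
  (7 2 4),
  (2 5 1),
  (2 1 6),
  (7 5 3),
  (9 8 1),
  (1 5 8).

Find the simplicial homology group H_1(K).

We work with the vertex ordering 1 < 2 < 3 < 4 < 5 < 6 < 7 < 8 < 9. The simplices of K, each written with vertices in increasing order, are:

  0-simplices (9): [1], [2], [3], [4], [5], [6], [7], [8], [9]
  1-simplices (27): (27 of them)
  2-simplices (18): [1,2,5], [1,2,6], [1,3,6], [1,3,9], [1,5,8], [1,8,9], [2,4,5], [2,4,7], [2,6,9], [2,7,9], [3,4,5], [3,4,6], [3,5,7], [3,7,9], [4,6,8], [4,7,8], [5,7,8], [6,8,9]

so the chain groups are C_0 ≅ Z^9, C_1 ≅ Z^27, C_2 ≅ Z^18.

∂_1: C_1 → C_0 is given by ∂[p,q] = [q] − [p]. For instance
  ∂[3,6] = [6] − [3].
The resulting 9×27 matrix has rank 8, and its Smith normal form has invariant factors (1,1,1,1,1,1,1,1).

Boundary ∂_2: C_2 → C_1 sends each 2-simplex [p,q,r] to [q,r] − [p,r] + [p,q]. For instance
  ∂[6,8,9] = [8,9] − [6,9] + [6,8],
  ∂[1,2,5] = [2,5] − [1,5] + [1,2].
The 27×18 boundary matrix has rank 18 and Smith normal form diag(1,1,1,1,1,1,1,1,1,1,1,1,1,1,1,1,1,2).

Computing H_k = (kernel of ∂_k) / (image of ∂_{k+1}):

  H_1: rank ker ∂_1 − rank ∂_2 = (27 − 8) − 18 = 1, and ∂_2 has invariant factor 2 > 1, so H_1 = Z ⊕ Z/2Z.

(K is a triangulation of the Klein bottle.)

H_1 ≅ Z ⊕ Z/2Z.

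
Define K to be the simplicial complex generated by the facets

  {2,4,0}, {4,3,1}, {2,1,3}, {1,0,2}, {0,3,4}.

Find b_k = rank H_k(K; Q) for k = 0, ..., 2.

We work with the vertex ordering 0 < 1 < 2 < 3 < 4. The simplices of K, each written with vertices in increasing order, are:

  0-simplices (5): [0], [1], [2], [3], [4]
  1-simplices (10): [0,1], [0,2], [0,3], [0,4], [1,2], [1,3], [1,4], [2,3], [2,4], [3,4]
  2-simplices (5): [0,1,2], [0,2,4], [0,3,4], [1,2,3], [1,3,4]

giving chain groups C_0 ≅ Z^5, C_1 ≅ Z^10, C_2 ≅ Z^5.

∂_1: C_1 → C_0 is given by ∂[p,q] = [q] − [p].
As a 5×10 matrix over Z this has rank 4, with invariant factors (1,1,1,1).

∂_2: C_2 → C_1 acts by ∂[p,q,r] = [q,r] − [p,r] + [p,q]. For instance
  ∂[0,2,4] = [2,4] − [0,4] + [0,2],
  ∂[0,1,2] = [1,2] − [0,2] + [0,1].
This gives a 10×5 integer matrix of rank 5; reducing to Smith normal form yields diagonal entries (1,1,1,1,1).

From H_k ≅ ker(∂_k) / im(∂_{k+1}) we obtain:

  H_0: rank C_0 − rank ∂_1 = 5 − 4 = 1, and the invariant factors of ∂_1 are all 1, so H_0 ≅ Z.
  H_1: rank ker ∂_1 − rank ∂_2 = (10 − 4) − 5 = 1, and the invariant factors of ∂_2 are all 1, so H_1 ≅ Z.
  H_2: rank ker ∂_2 − rank ∂_3 = (5 − 5) − 0 = 0, and there is no ∂_3, so H_2 ≅ 0.

Hence the Betti numbers are b_0 = 1, b_1 = 1, b_2 = 0.

b_0 = 1, b_1 = 1, b_2 = 0.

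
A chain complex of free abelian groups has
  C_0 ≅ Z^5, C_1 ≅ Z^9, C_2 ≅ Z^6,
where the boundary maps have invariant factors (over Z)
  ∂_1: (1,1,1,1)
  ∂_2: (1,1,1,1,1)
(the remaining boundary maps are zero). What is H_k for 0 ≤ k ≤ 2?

H_0 ≅ Z,  H_1 = 0,  H_2 ≅ Z.

H_0: b_0 = 5 − 0 − 4 = 1; torsion from ∂_1 factors > 1: none. So H_0 ≅ Z.
H_1: b_1 = 9 − 4 − 5 = 0; torsion from ∂_2 factors > 1: none. So H_1 ≅ 0.
H_2: b_2 = 6 − 5 − 0 = 1; torsion from ∂_3 factors > 1: none. So H_2 ≅ Z.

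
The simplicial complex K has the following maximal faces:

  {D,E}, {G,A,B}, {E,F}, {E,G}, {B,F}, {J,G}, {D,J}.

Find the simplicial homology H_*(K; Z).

Fix the vertex order A < B < D < E < F < G < J and write every simplex with vertices in increasing order. Then dim K = 2 and the simplices of K are:

  0-simplices (7): A, B, D, E, F, G, J
  1-simplices (9): AB, AG, BF, BG, DE, DJ, EF, EG, GJ
  2-simplices (1): ABG

so the chain groups are C_0 ≅ Z^7, C_1 ≅ Z^9, C_2 ≅ Z^1.

The boundary map ∂_1: C_1 → C_0 maps an edge to its endpoints' difference, ∂[p,q] = q − p.
The 7×9 boundary matrix has rank 6 and Smith normal form diag(1,1,1,1,1,1).

The boundary map ∂_2: C_2 → C_1 maps a triangle to the signed sum of its edges. For instance
  ∂ABG = BG − AG + AB.
The 9×1 boundary matrix has rank 1 and Smith normal form diag(1).

Computing H_k = (kernel of ∂_k) / (image of ∂_{k+1}):

  H_0: rank C_0 − rank ∂_1 = 7 − 6 = 1, and the invariant factors of ∂_1 are all 1, so H_0 ≅ Z.
  H_1: rank ker ∂_1 − rank ∂_2 = (9 − 6) − 1 = 2, and the invariant factors of ∂_2 are all 1, so H_1 ≅ Z^2.
  H_2: rank ker ∂_2 − rank ∂_3 = (1 − 1) − 0 = 0, and there is no ∂_3, so H_2 ≅ 0.

As a check, the Euler characteristic is 7 − 9 + 1 = -1, which agrees with 1 − 2 + 0 = -1.

H_0 ≅ Z,  H_1 ≅ Z^2,  H_2 = 0.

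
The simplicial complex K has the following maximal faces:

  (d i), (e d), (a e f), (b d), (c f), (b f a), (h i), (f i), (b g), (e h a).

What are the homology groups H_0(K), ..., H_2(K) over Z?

Take the total order a < b < c < d < e < f < g < h < i on the vertex set. Then K (dimension 2) consists of the simplices:

  0-simplices (9): a, b, c, d, e, f, g, h, i
  1-simplices (14): ab, ae, af, ah, bd, bf, bg, cf, de, di, ef, eh, fi, hi
  2-simplices (3): abf, aef, aeh

giving chain groups C_0 ≅ Z^9, C_1 ≅ Z^14, C_2 ≅ Z^3.

∂_1: C_1 → C_0 sends each edge [p,q] (with p < q) to q − p. For instance
  ∂bd = d − b.
The 9×14 boundary matrix has rank 8 and Smith normal form diag(1,1,1,1,1,1,1,1).

Boundary ∂_2: C_2 → C_1 acts by ∂[p,q,r] = [q,r] − [p,r] + [p,q]. For instance
  ∂abf = bf − af + ab,
  ∂aef = ef − af + ae.
The 14×3 boundary matrix has rank 3 and Smith normal form diag(1,1,1).

Computing H_k = (kernel of ∂_k) / (image of ∂_{k+1}):

  H_0: rank C_0 − rank ∂_1 = 9 − 8 = 1, and the invariant factors of ∂_1 are all 1, so H_0 = Z.
  H_1: rank ker ∂_1 − rank ∂_2 = (14 − 8) − 3 = 3, and the invariant factors of ∂_2 are all 1, so H_1 = Z^3.
  H_2: rank ker ∂_2 − rank ∂_3 = (3 − 3) − 0 = 0, and there is no ∂_3, so H_2 = 0.

As a check, the Euler characteristic is 9 − 14 + 3 = -2, which agrees with 1 − 3 + 0 = -2.

H_0 = Z,  H_1 = Z^3,  H_2 = 0.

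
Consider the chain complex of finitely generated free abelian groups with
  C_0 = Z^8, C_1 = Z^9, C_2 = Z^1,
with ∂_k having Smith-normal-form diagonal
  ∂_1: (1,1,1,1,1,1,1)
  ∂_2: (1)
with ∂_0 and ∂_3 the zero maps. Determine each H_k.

H_0: b_0 = 8 − 0 − 7 = 1; torsion from ∂_1 factors > 1: none. So H_0 = Z.
H_1: b_1 = 9 − 7 − 1 = 1; torsion from ∂_2 factors > 1: none. So H_1 = Z.
H_2: b_2 = 1 − 1 − 0 = 0; torsion from ∂_3 factors > 1: none. So H_2 = 0.

H_0 = Z,  H_1 = Z,  H_2 = 0.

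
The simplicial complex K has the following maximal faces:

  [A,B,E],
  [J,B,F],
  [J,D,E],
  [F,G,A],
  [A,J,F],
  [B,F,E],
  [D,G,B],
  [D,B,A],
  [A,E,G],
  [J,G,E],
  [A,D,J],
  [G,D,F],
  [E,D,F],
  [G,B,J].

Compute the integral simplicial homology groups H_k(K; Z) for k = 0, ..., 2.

Order the vertices as A < B < D < E < F < G < J. Listing each simplex with vertices in this order, K has dimension 2 with simplices:

  0-simplices (7): A, B, D, E, F, G, J
  1-simplices (21): AB, AD, AE, AF, AG, AJ, BD, BE, BF, BG, BJ, DE, DF, DG, DJ, EF, EG, EJ, FG, FJ, GJ
  2-simplices (14): ABD, ABE, ADJ, AEG, AFG, AFJ, BDG, BEF, BFJ, BGJ, DEF, DEJ, DFG, EGJ

Hence C_0 ≅ Z^7, C_1 ≅ Z^21, C_2 ≅ Z^14.

Boundary ∂_1: C_1 → C_0 sends each edge [p,q] (with p < q) to q − p. For instance
  ∂BJ = J − B.
The resulting 7×21 matrix has rank 6, and its Smith normal form has invariant factors (1,1,1,1,1,1).

The boundary map ∂_2: C_2 → C_1 sends each 2-simplex [p,q,r] to [q,r] − [p,r] + [p,q]. For instance
  ∂AFJ = FJ − AJ + AF,
  ∂BGJ = GJ − BJ + BG.
This gives a 21×14 integer matrix of rank 13; reducing to Smith normal form yields diagonal entries (1,1,1,1,1,1,1,1,1,1,1,1,1).

Reading off H_k = ker ∂_k / im ∂_{k+1}:

  H_0: rank C_0 − rank ∂_1 = 7 − 6 = 1, and the invariant factors of ∂_1 are all 1, so H_0 = Z.
  H_1: rank ker ∂_1 − rank ∂_2 = (21 − 6) − 13 = 2, and the invariant factors of ∂_2 are all 1, so H_1 = Z^2.
  H_2: rank ker ∂_2 − rank ∂_3 = (14 − 13) − 0 = 1, and there is no ∂_3, so H_2 = Z.

(K is a triangulation of the torus T^2.)

H_0 ≅ Z,  H_1 ≅ Z^2,  H_2 ≅ Z.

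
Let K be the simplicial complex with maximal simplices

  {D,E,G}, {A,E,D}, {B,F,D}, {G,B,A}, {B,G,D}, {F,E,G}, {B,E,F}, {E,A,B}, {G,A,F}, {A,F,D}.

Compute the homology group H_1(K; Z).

H_1 ≅ Z/2.

K has 6 vertices, 15 edges, 10 triangles.
rank ∂_1 = 5, rank ∂_2 = 10 ⇒ b_1 = 15 − 5 − 10 = 0; ∂_2 has invariant factor(s) [2] giving torsion. So H_1 = Z/2.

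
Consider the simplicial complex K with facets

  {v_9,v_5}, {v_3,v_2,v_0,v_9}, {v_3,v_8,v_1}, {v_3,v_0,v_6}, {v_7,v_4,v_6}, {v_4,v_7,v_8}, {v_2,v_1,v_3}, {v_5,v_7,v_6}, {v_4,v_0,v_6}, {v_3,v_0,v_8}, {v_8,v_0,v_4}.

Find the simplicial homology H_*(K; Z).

H_0 ≅ Z,  H_1 ≅ Z,  H_2 = 0,  H_3 = 0.

Take the total order v_0 < v_1 < v_2 < v_3 < v_4 < v_5 < v_6 < v_7 < v_8 < v_9 on the vertex set. Then K (dimension 3) consists of the simplices:

  0-simplices (10): [v_0], [v_1], [v_2], [v_3], [v_4], [v_5], [v_6], [v_7], [v_8], [v_9]
  1-simplices (22): (22 of them)
  2-simplices (13): (13 of them)
  3-simplices (1): [v_0,v_2,v_3,v_9]

Hence C_0 ≅ Z^10, C_1 ≅ Z^22, C_2 ≅ Z^13, C_3 ≅ Z^1.

Boundary ∂_1: C_1 → C_0 maps an edge to its endpoints' difference, ∂[p,q] = q − p. For instance
  ∂[v_0,v_2] = [v_2] − [v_0].
The resulting 10×22 matrix has rank 9, and its Smith normal form has invariant factors (1,1,1,1,1,1,1,1,1).

The boundary map ∂_2: C_2 → C_1 maps a triangle to the signed sum of its edges. For instance
  ∂[v_0,v_3,v_9] = [v_3,v_9] − [v_0,v_9] + [v_0,v_3],
  ∂[v_0,v_4,v_8] = [v_4,v_8] − [v_0,v_8] + [v_0,v_4].
The resulting 22×13 matrix has rank 12, and its Smith normal form has invariant factors (1,1,1,1,1,1,1,1,1,1,1,1).

∂_3: C_3 → C_2 sends each 3-simplex σ to the alternating sum Σ_i (−1)^i (σ with its i-th vertex removed). For instance
  ∂[v_0,v_2,v_3,v_9] = [v_2,v_3,v_9] − [v_0,v_3,v_9] + [v_0,v_2,v_9] − [v_0,v_2,v_3].
As a 13×1 matrix over Z this has rank 1, with invariant factors (1).

From H_k ≅ ker(∂_k) / im(∂_{k+1}) we obtain:

  H_0: rank C_0 − rank ∂_1 = 10 − 9 = 1, and the invariant factors of ∂_1 are all 1, so H_0 ≅ Z.
  H_1: rank ker ∂_1 − rank ∂_2 = (22 − 9) − 12 = 1, and the invariant factors of ∂_2 are all 1, so H_1 ≅ Z.
  H_2: rank ker ∂_2 − rank ∂_3 = (13 − 12) − 1 = 0, and the invariant factors of ∂_3 are all 1, so H_2 ≅ 0.
  H_3: rank ker ∂_3 − rank ∂_4 = (1 − 1) − 0 = 0, and there is no ∂_4, so H_3 ≅ 0.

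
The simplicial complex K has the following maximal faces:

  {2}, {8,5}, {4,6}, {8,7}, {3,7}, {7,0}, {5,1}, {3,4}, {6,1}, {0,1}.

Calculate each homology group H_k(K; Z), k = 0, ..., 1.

Fix the vertex order 0 < 1 < 2 < 3 < 4 < 5 < 6 < 7 < 8 and write every simplex with vertices in increasing order. Then dim K = 1 and the simplices of K are:

  0-simplices (9): [0], [1], [2], [3], [4], [5], [6], [7], [8]
  1-simplices (9): [0,1], [0,7], [1,5], [1,6], [3,4], [3,7], [4,6], [5,8], [7,8]

giving chain groups C_0 ≅ Z^9, C_1 ≅ Z^9.

Boundary ∂_1: C_1 → C_0 sends each edge [p,q] (with p < q) to q − p. For instance
  ∂[1,5] = [5] − [1].
The resulting 9×9 matrix has rank 7, and its Smith normal form has invariant factors (1,1,1,1,1,1,1).

Computing H_k = (kernel of ∂_k) / (image of ∂_{k+1}):

  H_0: rank C_0 − rank ∂_1 = 9 − 7 = 2, and the invariant factors of ∂_1 are all 1, so H_0 = Z^2.
  H_1: rank ker ∂_1 − rank ∂_2 = (9 − 7) − 0 = 2, and there is no ∂_2, so H_1 = Z^2.

As a check, the Euler characteristic is 9 − 9 = 0, which agrees with 2 − 2 = 0.

H_0 = Z^2,  H_1 = Z^2.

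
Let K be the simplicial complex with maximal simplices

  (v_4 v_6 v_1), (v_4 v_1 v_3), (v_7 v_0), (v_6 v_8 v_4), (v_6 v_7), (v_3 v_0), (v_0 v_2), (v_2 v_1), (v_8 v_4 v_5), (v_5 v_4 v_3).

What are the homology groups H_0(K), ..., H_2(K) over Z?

H_0 = Z,  H_1 = Z^2,  H_2 = 0.

Order the vertices as v_0 < v_1 < v_2 < v_3 < v_4 < v_5 < v_6 < v_7 < v_8. Listing each simplex with vertices in this order, K has dimension 2 with simplices:

  0-simplices (9): [v_0], [v_1], [v_2], [v_3], [v_4], [v_5], [v_6], [v_7], [v_8]
  1-simplices (15): (15 of them)
  2-simplices (5): [v_1,v_3,v_4], [v_1,v_4,v_6], [v_3,v_4,v_5], [v_4,v_5,v_8], [v_4,v_6,v_8]

Hence C_0 ≅ Z^9, C_1 ≅ Z^15, C_2 ≅ Z^5.

Boundary ∂_1: C_1 → C_0 sends each edge [p,q] (with p < q) to q − p. For instance
  ∂[v_5,v_8] = [v_8] − [v_5].
As a 9×15 matrix over Z this has rank 8, with invariant factors (1,1,1,1,1,1,1,1).

The boundary map ∂_2: C_2 → C_1 acts by ∂[p,q,r] = [q,r] − [p,r] + [p,q]. For instance
  ∂[v_3,v_4,v_5] = [v_4,v_5] − [v_3,v_5] + [v_3,v_4],
  ∂[v_1,v_3,v_4] = [v_3,v_4] − [v_1,v_4] + [v_1,v_3].
The 15×5 boundary matrix has rank 5 and Smith normal form diag(1,1,1,1,1).

From H_k ≅ ker(∂_k) / im(∂_{k+1}) we obtain:

  H_0: rank C_0 − rank ∂_1 = 9 − 8 = 1, and the invariant factors of ∂_1 are all 1, so H_0 ≅ Z.
  H_1: rank ker ∂_1 − rank ∂_2 = (15 − 8) − 5 = 2, and the invariant factors of ∂_2 are all 1, so H_1 ≅ Z^2.
  H_2: rank ker ∂_2 − rank ∂_3 = (5 − 5) − 0 = 0, and there is no ∂_3, so H_2 ≅ 0.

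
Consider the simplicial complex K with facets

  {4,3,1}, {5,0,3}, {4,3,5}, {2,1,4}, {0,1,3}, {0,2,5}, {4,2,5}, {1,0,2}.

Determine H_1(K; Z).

Order the vertices as 0 < 1 < 2 < 3 < 4 < 5. Listing each simplex with vertices in this order, K has dimension 2 with simplices:

  0-simplices (6): [0], [1], [2], [3], [4], [5]
  1-simplices (12): [0,1], [0,2], [0,3], [0,5], [1,2], [1,3], [1,4], [2,4], [2,5], [3,4], [3,5], [4,5]
  2-simplices (8): [0,1,2], [0,1,3], [0,2,5], [0,3,5], [1,2,4], [1,3,4], [2,4,5], [3,4,5]

giving chain groups C_0 ≅ Z^6, C_1 ≅ Z^12, C_2 ≅ Z^8.

Boundary ∂_1: C_1 → C_0 sends each edge [p,q] (with p < q) to q − p. For instance
  ∂[1,2] = [2] − [1].
The 6×12 boundary matrix has rank 5 and Smith normal form diag(1,1,1,1,1).

∂_2: C_2 → C_1 acts by ∂[p,q,r] = [q,r] − [p,r] + [p,q]. For instance
  ∂[2,4,5] = [4,5] − [2,5] + [2,4],
  ∂[0,1,2] = [1,2] − [0,2] + [0,1].
As a 12×8 matrix over Z this has rank 7, with invariant factors (1,1,1,1,1,1,1).

Reading off H_k = ker ∂_k / im ∂_{k+1}:

  H_1: rank ker ∂_1 − rank ∂_2 = (12 − 5) − 7 = 0, and the invariant factors of ∂_2 are all 1, so H_1 = 0.

H_1 = 0.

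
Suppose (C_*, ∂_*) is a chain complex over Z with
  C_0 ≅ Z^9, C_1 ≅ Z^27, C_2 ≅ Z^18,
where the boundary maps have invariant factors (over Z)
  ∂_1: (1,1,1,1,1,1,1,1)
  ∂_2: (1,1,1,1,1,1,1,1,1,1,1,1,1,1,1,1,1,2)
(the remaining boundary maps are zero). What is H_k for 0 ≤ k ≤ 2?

H_0: b_0 = 9 − 0 − 8 = 1; torsion from ∂_1 factors > 1: none. So H_0 ≅ Z.
H_1: b_1 = 27 − 8 − 18 = 1; torsion from ∂_2 factors > 1: [2]. So H_1 ≅ Z ⊕ Z/2.
H_2: b_2 = 18 − 18 − 0 = 0; torsion from ∂_3 factors > 1: none. So H_2 ≅ 0.

H_0 ≅ Z,  H_1 ≅ Z ⊕ Z/2,  H_2 = 0.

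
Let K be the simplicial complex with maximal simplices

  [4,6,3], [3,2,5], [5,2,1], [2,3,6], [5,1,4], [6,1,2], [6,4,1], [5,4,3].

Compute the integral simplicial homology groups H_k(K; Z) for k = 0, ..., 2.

H_0 ≅ Z,  H_1 = 0,  H_2 ≅ Z.

We work with the vertex ordering 1 < 2 < 3 < 4 < 5 < 6. The simplices of K, each written with vertices in increasing order, are:

  0-simplices (6): [1], [2], [3], [4], [5], [6]
  1-simplices (12): [1,2], [1,4], [1,5], [1,6], [2,3], [2,5], [2,6], [3,4], [3,5], [3,6], [4,5], [4,6]
  2-simplices (8): [1,2,5], [1,2,6], [1,4,5], [1,4,6], [2,3,5], [2,3,6], [3,4,5], [3,4,6]

giving chain groups C_0 ≅ Z^6, C_1 ≅ Z^12, C_2 ≅ Z^8.

∂_1: C_1 → C_0 sends each edge [p,q] (with p < q) to q − p.
As a 6×12 matrix over Z this has rank 5, with invariant factors (1,1,1,1,1).

∂_2: C_2 → C_1 maps a triangle to the signed sum of its edges. For instance
  ∂[1,4,6] = [4,6] − [1,6] + [1,4],
  ∂[1,2,5] = [2,5] − [1,5] + [1,2].
This gives a 12×8 integer matrix of rank 7; reducing to Smith normal form yields diagonal entries (1,1,1,1,1,1,1).

Computing H_k = (kernel of ∂_k) / (image of ∂_{k+1}):

  H_0: rank C_0 − rank ∂_1 = 6 − 5 = 1, and the invariant factors of ∂_1 are all 1, so H_0 = Z.
  H_1: rank ker ∂_1 − rank ∂_2 = (12 − 5) − 7 = 0, and the invariant factors of ∂_2 are all 1, so H_1 = 0.
  H_2: rank ker ∂_2 − rank ∂_3 = (8 − 7) − 0 = 1, and there is no ∂_3, so H_2 = Z.

As a check, the Euler characteristic is 6 − 12 + 8 = 2, which agrees with 1 − 0 + 1 = 2.
(K is a triangulation of the 2-sphere S^2.)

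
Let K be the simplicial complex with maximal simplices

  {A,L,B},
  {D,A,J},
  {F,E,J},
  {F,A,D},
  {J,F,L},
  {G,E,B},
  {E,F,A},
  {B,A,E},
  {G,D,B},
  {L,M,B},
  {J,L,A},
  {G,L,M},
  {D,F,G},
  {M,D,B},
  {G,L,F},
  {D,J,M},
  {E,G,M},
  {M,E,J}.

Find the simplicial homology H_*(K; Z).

Order the vertices as A < B < D < E < F < G < J < L < M. Listing each simplex with vertices in this order, K has dimension 2 with simplices:

  0-simplices (9): A, B, D, E, F, G, J, L, M
  1-simplices (27): AB, AD, AE, AF, AJ, AL, BD, BE, BG, BL, BM, DF, DG, DJ, DM, EF, EG, EJ, EM, FG, FJ, FL, GL, GM, JL, JM, LM
  2-simplices (18): ABE, ABL, ADF, ADJ, AEF, AJL, BDG, BDM, BEG, BLM, DFG, DJM, EFJ, EGM, EJM, FGL, FJL, GLM

so the chain groups are C_0 ≅ Z^9, C_1 ≅ Z^27, C_2 ≅ Z^18.

∂_1: C_1 → C_0 is given by ∂[p,q] = [q] − [p].
As a 9×27 matrix over Z this has rank 8, with invariant factors (1,1,1,1,1,1,1,1).

∂_2: C_2 → C_1 maps a triangle to the signed sum of its edges. For instance
  ∂BDM = DM − BM + BD,
  ∂ABL = BL − AL + AB.
The 27×18 boundary matrix has rank 18 and Smith normal form diag(1,1,1,1,1,1,1,1,1,1,1,1,1,1,1,1,1,2).

From H_k ≅ ker(∂_k) / im(∂_{k+1}) we obtain:

  H_0: rank C_0 − rank ∂_1 = 9 − 8 = 1, and the invariant factors of ∂_1 are all 1, so H_0 = Z.
  H_1: rank ker ∂_1 − rank ∂_2 = (27 − 8) − 18 = 1, and ∂_2 has invariant factor 2 > 1, so H_1 = Z ⊕ Z/2.
  H_2: rank ker ∂_2 − rank ∂_3 = (18 − 18) − 0 = 0, and there is no ∂_3, so H_2 = 0.

H_0 ≅ Z,  H_1 ≅ Z ⊕ Z/2,  H_2 = 0.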